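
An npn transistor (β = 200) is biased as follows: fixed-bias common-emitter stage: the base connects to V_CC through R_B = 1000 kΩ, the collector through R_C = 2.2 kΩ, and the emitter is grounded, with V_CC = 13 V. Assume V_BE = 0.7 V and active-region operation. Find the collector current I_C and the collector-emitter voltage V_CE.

Base loop: V_CC = I_B·R_B + V_BE, so I_B = (13 − 0.7)/1000 kΩ = 0.0123 mA.
In the active region I_C = β·I_B = 200 × 0.0123 = 2.46 mA.
Collector loop: V_CE = V_CC − I_C·R_C = 13 − 2.46×2.2 = 7.59 V.
Since V_CE = 7.59 V > V_CE(sat) ≈ 0.2 V, the transistor is in the active region as assumed.

I_C ≈ 2.5 mA, V_CE ≈ 7.6 V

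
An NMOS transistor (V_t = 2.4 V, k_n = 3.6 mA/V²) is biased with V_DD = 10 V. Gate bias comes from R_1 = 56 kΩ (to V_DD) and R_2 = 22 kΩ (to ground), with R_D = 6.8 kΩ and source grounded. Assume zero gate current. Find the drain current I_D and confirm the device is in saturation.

V_G = V_DD·R_2/(R_1+R_2) = 10×22/78 = 2.82 V. With the source grounded, V_GS = V_G = 2.82 V.
Assume saturation: I_D = (k_n/2)(V_GS − V_t)² = (3.6/2)×(2.82 − 2.4)² = 1.8×0.421² = 0.318 mA.
V_DS = V_DD − I_D·R_D = 10 − 0.318×6.8 = 7.84 V.
Saturation requires V_DS ≥ V_GS − V_t = 0.421 V; 7.84 ≥ 0.421 ✓.

I_D ≈ 0.32 mA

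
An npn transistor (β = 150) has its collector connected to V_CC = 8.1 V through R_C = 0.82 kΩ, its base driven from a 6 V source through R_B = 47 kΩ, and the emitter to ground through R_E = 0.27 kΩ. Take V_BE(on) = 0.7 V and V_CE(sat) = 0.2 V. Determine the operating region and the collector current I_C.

Assume active: I_B = (6 − 0.7)/(47 + 151×0.27) = 0.0604 mA, I_C = β·I_B = 9.06 mA.
Then V_CE = 8.1 − 9.06×0.82 − 9.12×0.27 = -1.79 V < 0.2 V — the active assumption fails.
Re-solve with V_CE = 0.2 V. KCL at the emitter: V_E/R_E = (V_BB−0.7−V_E)/R_B + (V_CC−0.2−V_E)/R_C, giving V_E = 1.97 V.
I_C = (V_CC − 0.2 − V_E)/R_C = (7.9 − 1.97)/0.82 = 7.23 mA.
Check: I_B = (5.3 − 1.97)/47 = 0.0708 mA, and β·I_B = 10.6 mA > I_C, confirming saturation.

saturation; I_C ≈ 7.2 mA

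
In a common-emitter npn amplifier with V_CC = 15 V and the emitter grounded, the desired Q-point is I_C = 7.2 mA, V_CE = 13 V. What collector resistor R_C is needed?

Collector loop: V_CC = I_C·R_C + V_CE.
R_C = (V_CC − V_CE)/I_C = (15 − 13)/7.2 = 0.278 kΩ.

R_C ≈ 0.28 kΩ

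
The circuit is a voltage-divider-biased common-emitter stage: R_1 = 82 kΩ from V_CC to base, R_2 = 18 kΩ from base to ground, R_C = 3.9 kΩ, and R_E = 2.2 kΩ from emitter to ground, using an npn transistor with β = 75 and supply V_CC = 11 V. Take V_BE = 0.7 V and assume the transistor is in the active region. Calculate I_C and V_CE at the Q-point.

I_C ≈ 0.53 mA, V_CE ≈ 7.8 V

Thevenize the base divider: V_Th = V_CC·R_2/(R_1+R_2) = 11×18/100 = 1.98 V, R_Th = R_1‖R_2 = 14.8 kΩ.
Base-emitter loop: V_Th = I_B·R_Th + V_BE + (β+1)I_B·R_E, so I_B = (1.98 − 0.7) / (14.8 + 76×2.2) = 0.00703 mA.
I_C = β·I_B = 75×0.00703 = 0.528 mA, and I_E = (β+1)I_B = 0.535 mA.
V_CE = V_CC − I_C·R_C − I_E·R_E = 11 − 0.528×3.9 − 0.535×2.2 = 7.77 V.
V_CE = 7.77 V > 0.2 V confirms active-region operation.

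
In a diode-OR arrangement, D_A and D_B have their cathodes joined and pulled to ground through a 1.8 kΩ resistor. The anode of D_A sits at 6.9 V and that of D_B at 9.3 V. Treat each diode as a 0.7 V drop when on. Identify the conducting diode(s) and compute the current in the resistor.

Assume both conduct. Then node N would need to be at both 6.9−0.7 = 6.2 V and 9.3−0.7 = 8.6 V, which is impossible.
Assume only D_B conducts: V_N = 9.3 − 0.7 = 8.6 V, so I_R = 8.6/1.8 = 4.78 mA.
Check D_A: its anode-to-cathode voltage is 6.9 − 8.6 = -1.7 V < 0.7 V, so it is off. The assumption is consistent.

Only D_B conducts; I_R ≈ 4.8 mA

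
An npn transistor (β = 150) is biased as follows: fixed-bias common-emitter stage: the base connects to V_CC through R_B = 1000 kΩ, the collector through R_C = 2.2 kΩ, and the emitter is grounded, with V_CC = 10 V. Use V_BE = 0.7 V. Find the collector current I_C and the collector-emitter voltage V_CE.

Base loop: V_CC = I_B·R_B + V_BE, so I_B = (10 − 0.7)/1000 kΩ = 0.0093 mA.
In the active region I_C = β·I_B = 150 × 0.0093 = 1.4 mA.
Collector loop: V_CE = V_CC − I_C·R_C = 10 − 1.4×2.2 = 6.93 V.
Since V_CE = 6.93 V > V_CE(sat) ≈ 0.2 V, the transistor is in the active region as assumed.

I_C ≈ 1.4 mA, V_CE ≈ 6.9 V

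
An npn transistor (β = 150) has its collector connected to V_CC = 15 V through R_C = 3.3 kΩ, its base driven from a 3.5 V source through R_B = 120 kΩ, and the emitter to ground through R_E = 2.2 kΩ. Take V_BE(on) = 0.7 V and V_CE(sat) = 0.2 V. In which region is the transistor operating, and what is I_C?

Assume active. Base-emitter loop: I_B = (V_BB − V_BE)/(R_B + (β+1)R_E) = (3.5 − 0.7)/(120 + 151×2.2) = 0.00619 mA.
I_C = β·I_B = 150×0.00619 = 0.929 mA.
V_CE = V_CC − I_C·R_C − I_E·R_E = 15 − 0.929×3.3 − 0.935×2.2 = 9.88 V > V_CE(sat), so the active-region assumption holds.

active; I_C ≈ 0.93 mA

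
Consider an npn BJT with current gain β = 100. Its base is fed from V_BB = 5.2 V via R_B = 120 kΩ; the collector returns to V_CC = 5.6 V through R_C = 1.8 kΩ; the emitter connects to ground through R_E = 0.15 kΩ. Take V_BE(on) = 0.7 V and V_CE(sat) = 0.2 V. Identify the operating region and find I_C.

saturation; I_C ≈ 2.8 mA

Assume active: I_B = (5.2 − 0.7)/(120 + 101×0.15) = 0.0333 mA, I_C = β·I_B = 3.33 mA.
Then V_CE = 5.6 − 3.33×1.8 − 3.36×0.15 = -0.898 V < 0.2 V — the active assumption fails.
Re-solve with V_CE = 0.2 V. KCL at the emitter: V_E/R_E = (V_BB−0.7−V_E)/R_B + (V_CC−0.2−V_E)/R_C, giving V_E = 0.42 V.
I_C = (V_CC − 0.2 − V_E)/R_C = (5.4 − 0.42)/1.8 = 2.77 mA.
Check: I_B = (4.5 − 0.42)/120 = 0.034 mA, and β·I_B = 3.4 mA > I_C, confirming saturation.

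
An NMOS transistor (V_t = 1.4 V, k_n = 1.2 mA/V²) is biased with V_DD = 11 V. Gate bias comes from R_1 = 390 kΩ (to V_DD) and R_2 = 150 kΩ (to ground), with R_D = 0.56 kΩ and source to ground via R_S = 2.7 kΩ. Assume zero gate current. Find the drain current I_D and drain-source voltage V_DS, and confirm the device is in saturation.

V_G = V_DD·R_2/(R_1+R_2) = 11×150/540 = 3.06 V.
Assume saturation: I_D = (k_n/2)(V_GS − V_t)² with V_GS = V_G − I_D·R_S = 3.06 − 2.7·I_D.
Substituting gives 4.37·I_D² − 6.36·I_D + 1.64 = 0, with roots I_D = 0.336 or 1.12 mA.
The root I_D = 1.12 mA gives V_GS = 0.0344 V ≤ V_t, so take I_D = 0.336 mA.
Then V_GS = 2.15 V and V_DS = V_DD − I_D(R_D+R_S) = 11 − 0.336×3.26 = 9.9 V.
Saturation requires V_DS ≥ V_GS − V_t = 0.748 V; 9.9 ≥ 0.748 ✓.

I_D ≈ 0.34 mA, V_DS ≈ 9.9 V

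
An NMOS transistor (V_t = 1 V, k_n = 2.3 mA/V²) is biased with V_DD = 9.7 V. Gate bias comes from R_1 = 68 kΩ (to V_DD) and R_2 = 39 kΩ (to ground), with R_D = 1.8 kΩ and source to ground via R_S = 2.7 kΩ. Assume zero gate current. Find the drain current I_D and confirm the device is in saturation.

V_G = V_DD·R_2/(R_1+R_2) = 9.7×39/107 = 3.54 V.
Assume saturation: I_D = (k_n/2)(V_GS − V_t)² with V_GS = V_G − I_D·R_S = 3.54 − 2.7·I_D.
Substituting gives 8.38·I_D² − 16.7·I_D + 7.39 = 0, with roots I_D = 0.659 or 1.34 mA.
The root I_D = 1.34 mA gives V_GS = -0.0789 V ≤ V_t, so take I_D = 0.659 mA.
Then V_GS = 1.76 V and V_DS = V_DD − I_D(R_D+R_S) = 9.7 − 0.659×4.5 = 6.74 V.
Saturation requires V_DS ≥ V_GS − V_t = 0.757 V; 6.74 ≥ 0.757 ✓.

I_D ≈ 0.66 mA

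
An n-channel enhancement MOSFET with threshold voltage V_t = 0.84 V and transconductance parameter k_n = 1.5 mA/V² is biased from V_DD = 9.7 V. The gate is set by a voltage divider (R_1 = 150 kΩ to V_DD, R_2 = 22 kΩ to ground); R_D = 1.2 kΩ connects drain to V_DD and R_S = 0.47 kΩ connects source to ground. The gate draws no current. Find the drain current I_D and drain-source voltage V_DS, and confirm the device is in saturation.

V_G = V_DD·R_2/(R_1+R_2) = 9.7×22/172 = 1.24 V.
Assume saturation: I_D = (k_n/2)(V_GS − V_t)² with V_GS = V_G − I_D·R_S = 1.24 − 0.47·I_D.
Substituting gives 0.166·I_D² − 1.28·I_D + 0.12 = 0, with roots I_D = 0.0951 or 7.65 mA.
The root I_D = 7.65 mA gives V_GS = -2.35 V ≤ V_t, so take I_D = 0.0951 mA.
Then V_GS = 1.2 V and V_DS = V_DD − I_D(R_D+R_S) = 9.7 − 0.0951×1.67 = 9.54 V.
Saturation requires V_DS ≥ V_GS − V_t = 0.356 V; 9.54 ≥ 0.356 ✓.

I_D ≈ 0.095 mA, V_DS ≈ 9.5 V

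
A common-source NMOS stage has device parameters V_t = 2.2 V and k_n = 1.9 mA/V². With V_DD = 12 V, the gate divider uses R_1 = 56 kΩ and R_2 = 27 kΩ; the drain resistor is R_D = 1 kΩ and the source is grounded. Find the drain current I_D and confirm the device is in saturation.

I_D ≈ 2.8 mA

V_G = V_DD·R_2/(R_1+R_2) = 12×27/83 = 3.9 V. With the source grounded, V_GS = V_G = 3.9 V.
Assume saturation: I_D = (k_n/2)(V_GS − V_t)² = (1.9/2)×(3.9 − 2.2)² = 0.95×1.7² = 2.76 mA.
V_DS = V_DD − I_D·R_D = 12 − 2.76×1 = 9.24 V.
Saturation requires V_DS ≥ V_GS − V_t = 1.7 V; 9.24 ≥ 1.7 ✓.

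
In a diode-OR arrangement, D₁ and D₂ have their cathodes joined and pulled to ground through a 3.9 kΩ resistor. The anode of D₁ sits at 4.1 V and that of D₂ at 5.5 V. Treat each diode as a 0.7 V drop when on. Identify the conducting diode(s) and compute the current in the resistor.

Only D₂ conducts; I_R ≈ 1.2 mA

Assume both conduct. Then node N would need to be at both 4.1−0.7 = 3.4 V and 5.5−0.7 = 4.8 V, which is impossible.
Assume only D₂ conducts: V_N = 5.5 − 0.7 = 4.8 V, so I_R = 4.8/3.9 = 1.23 mA.
Check D₁: its anode-to-cathode voltage is 4.1 − 4.8 = -0.7 V < 0.7 V, so it is off. The assumption is consistent.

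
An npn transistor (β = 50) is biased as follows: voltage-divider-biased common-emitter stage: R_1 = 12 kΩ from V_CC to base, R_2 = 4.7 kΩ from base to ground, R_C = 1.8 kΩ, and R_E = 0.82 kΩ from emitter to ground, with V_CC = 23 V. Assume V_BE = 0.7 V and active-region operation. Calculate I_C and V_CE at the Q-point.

Thevenize the base divider: V_Th = V_CC·R_2/(R_1+R_2) = 23×4.7/16.7 = 6.47 V, R_Th = R_1‖R_2 = 3.38 kΩ.
Base-emitter loop: V_Th = I_B·R_Th + V_BE + (β+1)I_B·R_E, so I_B = (6.47 − 0.7) / (3.38 + 51×0.82) = 0.128 mA.
I_C = β·I_B = 50×0.128 = 6.39 mA, and I_E = (β+1)I_B = 6.51 mA.
V_CE = V_CC − I_C·R_C − I_E·R_E = 23 − 6.39×1.8 − 6.51×0.82 = 6.16 V.
V_CE = 6.16 V > 0.2 V confirms active-region operation.

I_C ≈ 6.4 mA, V_CE ≈ 6.2 V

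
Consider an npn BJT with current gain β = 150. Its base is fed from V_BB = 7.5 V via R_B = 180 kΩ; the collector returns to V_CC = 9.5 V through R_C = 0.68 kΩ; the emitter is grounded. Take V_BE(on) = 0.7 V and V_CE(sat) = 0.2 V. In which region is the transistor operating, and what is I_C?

active; I_C ≈ 5.7 mA

Assume active. Base-emitter loop: I_B = (V_BB − V_BE)/R_B = (7.5 − 0.7)/180 = 0.0378 mA.
I_C = β·I_B = 150×0.0378 = 5.67 mA.
V_CE = V_CC − I_C·R_C = 9.5 − 5.67×0.68 = 5.65 V > V_CE(sat), so the active-region assumption holds.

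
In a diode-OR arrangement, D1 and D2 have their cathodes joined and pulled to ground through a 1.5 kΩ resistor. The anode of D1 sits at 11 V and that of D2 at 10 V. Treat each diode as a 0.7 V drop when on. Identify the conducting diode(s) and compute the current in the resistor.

Only D1 conducts; I_R ≈ 6.9 mA

Assume both conduct. Then node N would need to be at both 11−0.7 = 10.3 V and 10−0.7 = 9.3 V, which is impossible.
Assume only D1 conducts: V_N = 11 − 0.7 = 10.3 V, so I_R = 10.3/1.5 = 6.87 mA.
Check D2: its anode-to-cathode voltage is 10 − 10.3 = -0.3 V < 0.7 V, so it is off. The assumption is consistent.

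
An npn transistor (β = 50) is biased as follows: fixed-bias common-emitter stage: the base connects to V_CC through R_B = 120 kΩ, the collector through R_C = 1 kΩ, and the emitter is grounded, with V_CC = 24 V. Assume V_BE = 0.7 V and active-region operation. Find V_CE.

V_CE ≈ 14 V

Base loop: V_CC = I_B·R_B + V_BE, so I_B = (24 − 0.7)/120 kΩ = 0.194 mA.
In the active region I_C = β·I_B = 50 × 0.194 = 9.71 mA.
Collector loop: V_CE = V_CC − I_C·R_C = 24 − 9.71×1 = 14.3 V.
Since V_CE = 14.3 V > V_CE(sat) ≈ 0.2 V, the transistor is in the active region as assumed.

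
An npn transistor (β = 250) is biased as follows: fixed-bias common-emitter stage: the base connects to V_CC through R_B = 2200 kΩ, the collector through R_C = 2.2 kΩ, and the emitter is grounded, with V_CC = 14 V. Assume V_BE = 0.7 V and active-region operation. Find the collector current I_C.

Base loop: V_CC = I_B·R_B + V_BE, so I_B = (14 − 0.7)/2200 kΩ = 0.00605 mA.
In the active region I_C = β·I_B = 250 × 0.00605 = 1.51 mA.
Collector loop: V_CE = V_CC − I_C·R_C = 14 − 1.51×2.2 = 10.7 V.
Since V_CE = 10.7 V > V_CE(sat) ≈ 0.2 V, the transistor is in the active region as assumed.

I_C ≈ 1.5 mA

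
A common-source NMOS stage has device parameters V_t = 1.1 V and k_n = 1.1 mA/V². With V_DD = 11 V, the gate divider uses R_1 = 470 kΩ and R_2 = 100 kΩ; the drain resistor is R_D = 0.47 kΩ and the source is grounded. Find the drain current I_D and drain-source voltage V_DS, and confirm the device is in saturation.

I_D ≈ 0.38 mA, V_DS ≈ 11 V

V_G = V_DD·R_2/(R_1+R_2) = 11×100/570 = 1.93 V. With the source grounded, V_GS = V_G = 1.93 V.
Assume saturation: I_D = (k_n/2)(V_GS − V_t)² = (1.1/2)×(1.93 − 1.1)² = 0.55×0.83² = 0.379 mA.
V_DS = V_DD − I_D·R_D = 11 − 0.379×0.47 = 10.8 V.
Saturation requires V_DS ≥ V_GS − V_t = 0.83 V; 10.8 ≥ 0.83 ✓.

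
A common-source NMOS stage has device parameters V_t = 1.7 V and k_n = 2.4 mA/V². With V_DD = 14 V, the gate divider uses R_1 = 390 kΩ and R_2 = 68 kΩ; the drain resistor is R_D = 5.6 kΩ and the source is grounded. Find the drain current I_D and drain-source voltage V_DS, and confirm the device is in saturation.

I_D ≈ 0.17 mA, V_DS ≈ 13 V

V_G = V_DD·R_2/(R_1+R_2) = 14×68/458 = 2.08 V. With the source grounded, V_GS = V_G = 2.08 V.
Assume saturation: I_D = (k_n/2)(V_GS − V_t)² = (2.4/2)×(2.08 − 1.7)² = 1.2×0.379² = 0.172 mA.
V_DS = V_DD − I_D·R_D = 14 − 0.172×5.6 = 13 V.
Saturation requires V_DS ≥ V_GS − V_t = 0.379 V; 13 ≥ 0.379 ✓.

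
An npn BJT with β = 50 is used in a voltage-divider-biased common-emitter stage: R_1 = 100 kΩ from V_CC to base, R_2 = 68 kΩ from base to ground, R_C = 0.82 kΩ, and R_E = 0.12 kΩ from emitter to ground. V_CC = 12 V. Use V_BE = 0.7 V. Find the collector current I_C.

I_C ≈ 4.5 mA

Thevenize the base divider: V_Th = V_CC·R_2/(R_1+R_2) = 12×68/168 = 4.86 V, R_Th = R_1‖R_2 = 40.5 kΩ.
Base-emitter loop: V_Th = I_B·R_Th + V_BE + (β+1)I_B·R_E, so I_B = (4.86 − 0.7) / (40.5 + 51×0.12) = 0.0892 mA.
I_C = β·I_B = 50×0.0892 = 4.46 mA, and I_E = (β+1)I_B = 4.55 mA.
V_CE = V_CC − I_C·R_C − I_E·R_E = 12 − 4.46×0.82 − 4.55×0.12 = 7.8 V.
V_CE = 7.8 V > 0.2 V confirms active-region operation.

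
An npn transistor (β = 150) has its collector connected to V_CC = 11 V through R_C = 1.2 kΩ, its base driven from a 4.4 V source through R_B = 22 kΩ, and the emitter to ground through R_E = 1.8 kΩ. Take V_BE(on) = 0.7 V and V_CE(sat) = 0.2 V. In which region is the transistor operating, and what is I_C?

Assume active. Base-emitter loop: I_B = (V_BB − V_BE)/(R_B + (β+1)R_E) = (4.4 − 0.7)/(22 + 151×1.8) = 0.0126 mA.
I_C = β·I_B = 150×0.0126 = 1.89 mA.
V_CE = V_CC − I_C·R_C − I_E·R_E = 11 − 1.89×1.2 − 1.9×1.8 = 5.31 V > V_CE(sat), so the active-region assumption holds.

active; I_C ≈ 1.9 mA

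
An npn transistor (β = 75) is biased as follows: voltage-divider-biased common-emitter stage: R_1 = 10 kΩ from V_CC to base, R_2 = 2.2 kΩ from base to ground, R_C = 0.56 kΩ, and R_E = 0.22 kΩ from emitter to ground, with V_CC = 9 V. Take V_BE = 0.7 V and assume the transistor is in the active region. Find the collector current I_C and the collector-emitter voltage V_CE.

I_C ≈ 3.7 mA, V_CE ≈ 6.1 V

Thevenize the base divider: V_Th = V_CC·R_2/(R_1+R_2) = 9×2.2/12.2 = 1.62 V, R_Th = R_1‖R_2 = 1.8 kΩ.
Base-emitter loop: V_Th = I_B·R_Th + V_BE + (β+1)I_B·R_E, so I_B = (1.62 − 0.7) / (1.8 + 76×0.22) = 0.0498 mA.
I_C = β·I_B = 75×0.0498 = 3.74 mA, and I_E = (β+1)I_B = 3.79 mA.
V_CE = V_CC − I_C·R_C − I_E·R_E = 9 − 3.74×0.56 − 3.79×0.22 = 6.07 V.
V_CE = 6.07 V > 0.2 V confirms active-region operation.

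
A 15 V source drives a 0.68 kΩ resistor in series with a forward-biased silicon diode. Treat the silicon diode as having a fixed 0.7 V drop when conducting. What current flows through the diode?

I ≈ 21 mA

KVL around the loop: 15 = V_D + I·R = 0.7 + I × 0.68 kΩ.
So I = (15 − 0.7) / 0.68 kΩ = 14.3 / 0.68 = 21 mA.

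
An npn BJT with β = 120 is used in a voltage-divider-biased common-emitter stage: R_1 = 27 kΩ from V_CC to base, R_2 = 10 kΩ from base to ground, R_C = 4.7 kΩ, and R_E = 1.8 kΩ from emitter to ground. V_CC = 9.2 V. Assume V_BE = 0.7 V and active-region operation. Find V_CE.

Thevenize the base divider: V_Th = V_CC·R_2/(R_1+R_2) = 9.2×10/37 = 2.49 V, R_Th = R_1‖R_2 = 7.3 kΩ.
Base-emitter loop: V_Th = I_B·R_Th + V_BE + (β+1)I_B·R_E, so I_B = (2.49 − 0.7) / (7.3 + 121×1.8) = 0.00794 mA.
I_C = β·I_B = 120×0.00794 = 0.952 mA, and I_E = (β+1)I_B = 0.96 mA.
V_CE = V_CC − I_C·R_C − I_E·R_E = 9.2 − 0.952×4.7 − 0.96×1.8 = 3 V.
V_CE = 3 V > 0.2 V confirms active-region operation.

V_CE ≈ 3 V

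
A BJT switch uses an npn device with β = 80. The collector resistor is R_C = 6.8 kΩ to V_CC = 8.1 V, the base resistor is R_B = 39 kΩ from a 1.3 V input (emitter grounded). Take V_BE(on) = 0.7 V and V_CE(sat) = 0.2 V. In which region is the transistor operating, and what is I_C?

saturation; I_C ≈ 1.2 mA

Assume active: I_B = (1.3 − 0.7)/39 = 0.0154 mA, giving I_C = β·I_B = 1.23 mA.
But then V_CE = 8.1 − 1.23×6.8 = -0.269 V < V_CE(sat) = 0.2 V — impossible in the active region.
So the transistor is saturated. With V_CE = 0.2 V, I_C = (V_CC − 0.2)/R_C = 7.9/6.8 = 1.16 mA.
Check: β·I_B = 1.23 mA > I_C = 1.16 mA, confirming saturation.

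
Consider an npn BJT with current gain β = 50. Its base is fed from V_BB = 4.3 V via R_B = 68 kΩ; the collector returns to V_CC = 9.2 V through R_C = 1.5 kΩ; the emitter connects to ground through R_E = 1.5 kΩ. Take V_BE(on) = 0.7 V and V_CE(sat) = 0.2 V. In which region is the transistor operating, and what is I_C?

active; I_C ≈ 1.2 mA

Assume active. Base-emitter loop: I_B = (V_BB − V_BE)/(R_B + (β+1)R_E) = (4.3 − 0.7)/(68 + 51×1.5) = 0.0249 mA.
I_C = β·I_B = 50×0.0249 = 1.25 mA.
V_CE = V_CC − I_C·R_C − I_E·R_E = 9.2 − 1.25×1.5 − 1.27×1.5 = 5.43 V > V_CE(sat), so the active-region assumption holds.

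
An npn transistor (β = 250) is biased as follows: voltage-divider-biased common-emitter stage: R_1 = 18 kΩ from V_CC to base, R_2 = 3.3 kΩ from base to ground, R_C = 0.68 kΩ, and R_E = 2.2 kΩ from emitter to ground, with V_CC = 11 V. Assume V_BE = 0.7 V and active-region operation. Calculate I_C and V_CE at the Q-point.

Thevenize the base divider: V_Th = V_CC·R_2/(R_1+R_2) = 11×3.3/21.3 = 1.7 V, R_Th = R_1‖R_2 = 2.79 kΩ.
Base-emitter loop: V_Th = I_B·R_Th + V_BE + (β+1)I_B·R_E, so I_B = (1.7 − 0.7) / (2.79 + 251×2.2) = 0.00181 mA.
I_C = β·I_B = 250×0.00181 = 0.452 mA, and I_E = (β+1)I_B = 0.454 mA.
V_CE = V_CC − I_C·R_C − I_E·R_E = 11 − 0.452×0.68 − 0.454×2.2 = 9.69 V.
V_CE = 9.69 V > 0.2 V confirms active-region operation.

I_C ≈ 0.45 mA, V_CE ≈ 9.7 V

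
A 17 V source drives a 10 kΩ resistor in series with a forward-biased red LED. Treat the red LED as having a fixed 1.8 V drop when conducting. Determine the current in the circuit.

KVL around the loop: 17 = V_D + I·R = 1.8 + I × 10 kΩ.
So I = (17 − 1.8) / 10 kΩ = 15.2 / 10 = 1.52 mA.

I ≈ 1.5 mA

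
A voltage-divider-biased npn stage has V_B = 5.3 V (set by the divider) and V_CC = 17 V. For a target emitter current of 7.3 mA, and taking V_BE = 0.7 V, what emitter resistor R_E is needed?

V_E = V_B − V_BE = 5.3 − 0.7 = 4.6 V.
R_E = V_E / I_E = 4.6 / 7.3 = 0.63 kΩ.

R_E ≈ 0.63 kΩ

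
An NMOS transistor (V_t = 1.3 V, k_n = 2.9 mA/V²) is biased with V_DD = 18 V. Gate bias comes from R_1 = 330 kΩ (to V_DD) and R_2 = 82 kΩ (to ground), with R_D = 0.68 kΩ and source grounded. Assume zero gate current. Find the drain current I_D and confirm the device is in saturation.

V_G = V_DD·R_2/(R_1+R_2) = 18×82/412 = 3.58 V. With the source grounded, V_GS = V_G = 3.58 V.
Assume saturation: I_D = (k_n/2)(V_GS − V_t)² = (2.9/2)×(3.58 − 1.3)² = 1.45×2.28² = 7.55 mA.
V_DS = V_DD − I_D·R_D = 18 − 7.55×0.68 = 12.9 V.
Saturation requires V_DS ≥ V_GS − V_t = 2.28 V; 12.9 ≥ 2.28 ✓.

I_D ≈ 7.6 mA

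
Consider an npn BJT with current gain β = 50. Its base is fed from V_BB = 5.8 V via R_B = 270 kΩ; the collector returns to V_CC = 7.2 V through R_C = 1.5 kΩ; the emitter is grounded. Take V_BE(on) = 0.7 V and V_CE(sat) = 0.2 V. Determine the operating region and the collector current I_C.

active; I_C ≈ 0.94 mA

Assume active. Base-emitter loop: I_B = (V_BB − V_BE)/R_B = (5.8 − 0.7)/270 = 0.0189 mA.
I_C = β·I_B = 50×0.0189 = 0.944 mA.
V_CE = V_CC − I_C·R_C = 7.2 − 0.944×1.5 = 5.78 V > V_CE(sat), so the active-region assumption holds.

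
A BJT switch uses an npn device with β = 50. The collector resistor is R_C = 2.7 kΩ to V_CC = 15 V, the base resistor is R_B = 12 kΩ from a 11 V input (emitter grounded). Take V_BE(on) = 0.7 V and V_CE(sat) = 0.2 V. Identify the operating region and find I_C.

Assume active: I_B = (11 − 0.7)/12 = 0.858 mA, giving I_C = β·I_B = 42.9 mA.
But then V_CE = 15 − 42.9×2.7 = -101 V < V_CE(sat) = 0.2 V — impossible in the active region.
So the transistor is saturated. With V_CE = 0.2 V, I_C = (V_CC − 0.2)/R_C = 14.8/2.7 = 5.48 mA.
Check: β·I_B = 42.9 mA > I_C = 5.48 mA, confirming saturation.

saturation; I_C ≈ 5.5 mA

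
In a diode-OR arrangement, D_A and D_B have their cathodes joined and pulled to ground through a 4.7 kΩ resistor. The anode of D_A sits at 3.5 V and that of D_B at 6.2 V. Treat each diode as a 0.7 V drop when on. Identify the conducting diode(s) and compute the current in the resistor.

Only D_B conducts; I_R ≈ 1.2 mA

Assume both conduct. Then node N would need to be at both 3.5−0.7 = 2.8 V and 6.2−0.7 = 5.5 V, which is impossible.
Assume only D_B conducts: V_N = 6.2 − 0.7 = 5.5 V, so I_R = 5.5/4.7 = 1.17 mA.
Check D_A: its anode-to-cathode voltage is 3.5 − 5.5 = -2 V < 0.7 V, so it is off. The assumption is consistent.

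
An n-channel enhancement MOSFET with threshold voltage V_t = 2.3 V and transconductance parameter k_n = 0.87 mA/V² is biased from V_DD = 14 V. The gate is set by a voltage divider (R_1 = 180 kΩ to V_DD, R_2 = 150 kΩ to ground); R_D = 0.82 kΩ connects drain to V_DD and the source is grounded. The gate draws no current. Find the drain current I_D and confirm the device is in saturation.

I_D ≈ 7.2 mA

V_G = V_DD·R_2/(R_1+R_2) = 14×150/330 = 6.36 V. With the source grounded, V_GS = V_G = 6.36 V.
Assume saturation: I_D = (k_n/2)(V_GS − V_t)² = (0.87/2)×(6.36 − 2.3)² = 0.435×4.06² = 7.18 mA.
V_DS = V_DD − I_D·R_D = 14 − 7.18×0.82 = 8.11 V.
Saturation requires V_DS ≥ V_GS − V_t = 4.06 V; 8.11 ≥ 4.06 ✓.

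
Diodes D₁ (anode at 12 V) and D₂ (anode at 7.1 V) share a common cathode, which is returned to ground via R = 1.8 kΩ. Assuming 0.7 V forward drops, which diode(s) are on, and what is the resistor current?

Only D₁ conducts; I_R ≈ 6.3 mA

Assume both conduct. Then node N would need to be at both 12−0.7 = 11.3 V and 7.1−0.7 = 6.4 V, which is impossible.
Assume only D₁ conducts: V_N = 12 − 0.7 = 11.3 V, so I_R = 11.3/1.8 = 6.28 mA.
Check D₂: its anode-to-cathode voltage is 7.1 − 11.3 = -4.2 V < 0.7 V, so it is off. The assumption is consistent.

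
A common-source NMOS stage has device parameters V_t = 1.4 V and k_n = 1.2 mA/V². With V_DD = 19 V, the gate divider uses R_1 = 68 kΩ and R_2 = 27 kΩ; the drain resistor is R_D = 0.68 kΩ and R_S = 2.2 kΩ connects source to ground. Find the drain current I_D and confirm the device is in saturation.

I_D ≈ 1.2 mA

V_G = V_DD·R_2/(R_1+R_2) = 19×27/95 = 5.4 V.
Assume saturation: I_D = (k_n/2)(V_GS − V_t)² with V_GS = V_G − I_D·R_S = 5.4 − 2.2·I_D.
Substituting gives 2.9·I_D² − 11.6·I_D + 9.6 = 0, with roots I_D = 1.18 or 2.8 mA.
The root I_D = 2.8 mA gives V_GS = -0.76 V ≤ V_t, so take I_D = 1.18 mA.
Then V_GS = 2.8 V and V_DS = V_DD − I_D(R_D+R_S) = 19 − 1.18×2.88 = 15.6 V.
Saturation requires V_DS ≥ V_GS − V_t = 1.4 V; 15.6 ≥ 1.4 ✓.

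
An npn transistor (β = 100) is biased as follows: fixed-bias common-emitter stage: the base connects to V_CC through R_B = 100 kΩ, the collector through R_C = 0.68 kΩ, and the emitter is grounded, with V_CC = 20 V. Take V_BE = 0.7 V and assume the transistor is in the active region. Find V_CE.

V_CE ≈ 6.9 V

Base loop: V_CC = I_B·R_B + V_BE, so I_B = (20 − 0.7)/100 kΩ = 0.193 mA.
In the active region I_C = β·I_B = 100 × 0.193 = 19.3 mA.
Collector loop: V_CE = V_CC − I_C·R_C = 20 − 19.3×0.68 = 6.88 V.
Since V_CE = 6.88 V > V_CE(sat) ≈ 0.2 V, the transistor is in the active region as assumed.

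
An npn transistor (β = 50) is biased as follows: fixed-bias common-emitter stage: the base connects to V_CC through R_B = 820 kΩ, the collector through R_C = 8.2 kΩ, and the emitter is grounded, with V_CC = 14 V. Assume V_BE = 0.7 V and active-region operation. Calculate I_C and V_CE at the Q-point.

I_C ≈ 0.81 mA, V_CE ≈ 7.4 V

Base loop: V_CC = I_B·R_B + V_BE, so I_B = (14 − 0.7)/820 kΩ = 0.0162 mA.
In the active region I_C = β·I_B = 50 × 0.0162 = 0.811 mA.
Collector loop: V_CE = V_CC − I_C·R_C = 14 − 0.811×8.2 = 7.35 V.
Since V_CE = 7.35 V > V_CE(sat) ≈ 0.2 V, the transistor is in the active region as assumed.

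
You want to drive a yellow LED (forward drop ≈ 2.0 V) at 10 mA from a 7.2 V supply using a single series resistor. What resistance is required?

The resistor drops V_S − V_D = 7.2 − 2.0 = 5.2 V at 10 mA.
R = 5.2 V / 10 mA = 0.52 kΩ.

R ≈ 0.52 kΩ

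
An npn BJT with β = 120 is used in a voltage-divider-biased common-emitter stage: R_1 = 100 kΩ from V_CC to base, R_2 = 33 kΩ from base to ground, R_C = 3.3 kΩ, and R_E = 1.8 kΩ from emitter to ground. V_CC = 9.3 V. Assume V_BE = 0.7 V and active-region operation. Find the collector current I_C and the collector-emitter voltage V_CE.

I_C ≈ 0.8 mA, V_CE ≈ 5.2 V

Thevenize the base divider: V_Th = V_CC·R_2/(R_1+R_2) = 9.3×33/133 = 2.31 V, R_Th = R_1‖R_2 = 24.8 kΩ.
Base-emitter loop: V_Th = I_B·R_Th + V_BE + (β+1)I_B·R_E, so I_B = (2.31 − 0.7) / (24.8 + 121×1.8) = 0.00663 mA.
I_C = β·I_B = 120×0.00663 = 0.795 mA, and I_E = (β+1)I_B = 0.802 mA.
V_CE = V_CC − I_C·R_C − I_E·R_E = 9.3 − 0.795×3.3 − 0.802×1.8 = 5.23 V.
V_CE = 5.23 V > 0.2 V confirms active-region operation.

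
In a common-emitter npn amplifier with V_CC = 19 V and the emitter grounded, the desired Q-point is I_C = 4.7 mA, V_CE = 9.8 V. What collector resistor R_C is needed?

R_C ≈ 2 kΩ

Collector loop: V_CC = I_C·R_C + V_CE.
R_C = (V_CC − V_CE)/I_C = (19 − 9.8)/4.7 = 1.96 kΩ.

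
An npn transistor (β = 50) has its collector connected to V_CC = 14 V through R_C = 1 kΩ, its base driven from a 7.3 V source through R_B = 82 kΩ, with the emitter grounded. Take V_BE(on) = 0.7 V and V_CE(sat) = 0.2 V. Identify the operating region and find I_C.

Assume active. Base-emitter loop: I_B = (V_BB − V_BE)/R_B = (7.3 − 0.7)/82 = 0.0805 mA.
I_C = β·I_B = 50×0.0805 = 4.02 mA.
V_CE = V_CC − I_C·R_C = 14 − 4.02×1 = 9.98 V > V_CE(sat), so the active-region assumption holds.

active; I_C ≈ 4 mA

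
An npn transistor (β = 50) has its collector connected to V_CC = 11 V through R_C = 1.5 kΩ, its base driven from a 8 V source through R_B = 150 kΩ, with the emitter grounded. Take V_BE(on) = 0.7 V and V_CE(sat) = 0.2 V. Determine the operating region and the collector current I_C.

Assume active. Base-emitter loop: I_B = (V_BB − V_BE)/R_B = (8 − 0.7)/150 = 0.0487 mA.
I_C = β·I_B = 50×0.0487 = 2.43 mA.
V_CE = V_CC − I_C·R_C = 11 − 2.43×1.5 = 7.35 V > V_CE(sat), so the active-region assumption holds.

active; I_C ≈ 2.4 mA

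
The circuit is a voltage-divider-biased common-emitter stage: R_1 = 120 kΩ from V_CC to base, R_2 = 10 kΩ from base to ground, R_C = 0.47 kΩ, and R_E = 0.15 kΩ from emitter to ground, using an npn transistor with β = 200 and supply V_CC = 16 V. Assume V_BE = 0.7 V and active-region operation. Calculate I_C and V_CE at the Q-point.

Thevenize the base divider: V_Th = V_CC·R_2/(R_1+R_2) = 16×10/130 = 1.23 V, R_Th = R_1‖R_2 = 9.23 kΩ.
Base-emitter loop: V_Th = I_B·R_Th + V_BE + (β+1)I_B·R_E, so I_B = (1.23 − 0.7) / (9.23 + 201×0.15) = 0.0135 mA.
I_C = β·I_B = 200×0.0135 = 2.7 mA, and I_E = (β+1)I_B = 2.71 mA.
V_CE = V_CC − I_C·R_C − I_E·R_E = 16 − 2.7×0.47 − 2.71×0.15 = 14.3 V.
V_CE = 14.3 V > 0.2 V confirms active-region operation.

I_C ≈ 2.7 mA, V_CE ≈ 14 V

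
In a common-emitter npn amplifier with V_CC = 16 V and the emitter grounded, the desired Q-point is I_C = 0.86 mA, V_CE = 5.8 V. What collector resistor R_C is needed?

R_C ≈ 12 kΩ

Collector loop: V_CC = I_C·R_C + V_CE.
R_C = (V_CC − V_CE)/I_C = (16 − 5.8)/0.86 = 11.9 kΩ.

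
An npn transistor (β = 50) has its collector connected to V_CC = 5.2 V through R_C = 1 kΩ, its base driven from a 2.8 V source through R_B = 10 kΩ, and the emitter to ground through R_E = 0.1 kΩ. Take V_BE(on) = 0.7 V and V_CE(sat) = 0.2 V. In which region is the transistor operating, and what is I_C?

saturation; I_C ≈ 4.5 mA

Assume active: I_B = (2.8 − 0.7)/(10 + 51×0.1) = 0.139 mA, I_C = β·I_B = 6.95 mA.
Then V_CE = 5.2 − 6.95×1 − 7.09×0.1 = -2.46 V < 0.2 V — the active assumption fails.
Re-solve with V_CE = 0.2 V. KCL at the emitter: V_E/R_E = (V_BB−0.7−V_E)/R_B + (V_CC−0.2−V_E)/R_C, giving V_E = 0.469 V.
I_C = (V_CC − 0.2 − V_E)/R_C = (5 − 0.469)/1 = 4.53 mA.
Check: I_B = (2.1 − 0.469)/10 = 0.163 mA, and β·I_B = 8.15 mA > I_C, confirming saturation.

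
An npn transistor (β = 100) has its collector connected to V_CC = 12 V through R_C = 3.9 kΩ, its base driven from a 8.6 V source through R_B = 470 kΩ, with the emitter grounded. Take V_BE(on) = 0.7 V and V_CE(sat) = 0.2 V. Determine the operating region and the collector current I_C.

active; I_C ≈ 1.7 mA

Assume active. Base-emitter loop: I_B = (V_BB − V_BE)/R_B = (8.6 − 0.7)/470 = 0.0168 mA.
I_C = β·I_B = 100×0.0168 = 1.68 mA.
V_CE = V_CC − I_C·R_C = 12 − 1.68×3.9 = 5.44 V > V_CE(sat), so the active-region assumption holds.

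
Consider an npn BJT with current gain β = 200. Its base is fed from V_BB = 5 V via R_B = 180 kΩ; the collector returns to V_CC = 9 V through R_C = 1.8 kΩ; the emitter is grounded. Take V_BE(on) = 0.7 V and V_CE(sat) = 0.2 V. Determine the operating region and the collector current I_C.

active; I_C ≈ 4.8 mA

Assume active. Base-emitter loop: I_B = (V_BB − V_BE)/R_B = (5 − 0.7)/180 = 0.0239 mA.
I_C = β·I_B = 200×0.0239 = 4.78 mA.
V_CE = V_CC − I_C·R_C = 9 − 4.78×1.8 = 0.4 V > V_CE(sat), so the active-region assumption holds.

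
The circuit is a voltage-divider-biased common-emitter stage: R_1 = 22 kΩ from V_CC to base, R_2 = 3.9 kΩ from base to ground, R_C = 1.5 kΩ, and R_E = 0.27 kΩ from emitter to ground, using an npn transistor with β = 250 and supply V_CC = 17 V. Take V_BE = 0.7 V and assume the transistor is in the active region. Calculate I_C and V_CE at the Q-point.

Thevenize the base divider: V_Th = V_CC·R_2/(R_1+R_2) = 17×3.9/25.9 = 2.56 V, R_Th = R_1‖R_2 = 3.31 kΩ.
Base-emitter loop: V_Th = I_B·R_Th + V_BE + (β+1)I_B·R_E, so I_B = (2.56 − 0.7) / (3.31 + 251×0.27) = 0.0262 mA.
I_C = β·I_B = 250×0.0262 = 6.54 mA, and I_E = (β+1)I_B = 6.57 mA.
V_CE = V_CC − I_C·R_C − I_E·R_E = 17 − 6.54×1.5 − 6.57×0.27 = 5.42 V.
V_CE = 5.42 V > 0.2 V confirms active-region operation.

I_C ≈ 6.5 mA, V_CE ≈ 5.4 V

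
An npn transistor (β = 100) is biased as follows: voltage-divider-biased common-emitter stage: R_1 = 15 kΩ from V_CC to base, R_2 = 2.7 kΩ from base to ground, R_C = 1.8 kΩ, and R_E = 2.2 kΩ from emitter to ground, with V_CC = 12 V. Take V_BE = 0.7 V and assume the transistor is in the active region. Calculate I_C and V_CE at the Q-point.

Thevenize the base divider: V_Th = V_CC·R_2/(R_1+R_2) = 12×2.7/17.7 = 1.83 V, R_Th = R_1‖R_2 = 2.29 kΩ.
Base-emitter loop: V_Th = I_B·R_Th + V_BE + (β+1)I_B·R_E, so I_B = (1.83 − 0.7) / (2.29 + 101×2.2) = 0.00504 mA.
I_C = β·I_B = 100×0.00504 = 0.504 mA, and I_E = (β+1)I_B = 0.509 mA.
V_CE = V_CC − I_C·R_C − I_E·R_E = 12 − 0.504×1.8 − 0.509×2.2 = 9.97 V.
V_CE = 9.97 V > 0.2 V confirms active-region operation.

I_C ≈ 0.5 mA, V_CE ≈ 10 V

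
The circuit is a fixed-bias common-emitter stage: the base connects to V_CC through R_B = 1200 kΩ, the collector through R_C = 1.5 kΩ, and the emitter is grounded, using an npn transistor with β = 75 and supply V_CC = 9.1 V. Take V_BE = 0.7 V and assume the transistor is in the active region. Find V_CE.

V_CE ≈ 8.3 V

Base loop: V_CC = I_B·R_B + V_BE, so I_B = (9.1 − 0.7)/1200 kΩ = 0.007 mA.
In the active region I_C = β·I_B = 75 × 0.007 = 0.525 mA.
Collector loop: V_CE = V_CC − I_C·R_C = 9.1 − 0.525×1.5 = 8.31 V.
Since V_CE = 8.31 V > V_CE(sat) ≈ 0.2 V, the transistor is in the active region as assumed.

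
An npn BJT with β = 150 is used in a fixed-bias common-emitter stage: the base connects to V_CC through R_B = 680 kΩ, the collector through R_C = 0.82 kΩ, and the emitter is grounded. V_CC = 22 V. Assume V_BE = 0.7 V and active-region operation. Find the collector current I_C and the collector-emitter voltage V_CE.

I_C ≈ 4.7 mA, V_CE ≈ 18 V

Base loop: V_CC = I_B·R_B + V_BE, so I_B = (22 − 0.7)/680 kΩ = 0.0313 mA.
In the active region I_C = β·I_B = 150 × 0.0313 = 4.7 mA.
Collector loop: V_CE = V_CC − I_C·R_C = 22 − 4.7×0.82 = 18.1 V.
Since V_CE = 18.1 V > V_CE(sat) ≈ 0.2 V, the transistor is in the active region as assumed.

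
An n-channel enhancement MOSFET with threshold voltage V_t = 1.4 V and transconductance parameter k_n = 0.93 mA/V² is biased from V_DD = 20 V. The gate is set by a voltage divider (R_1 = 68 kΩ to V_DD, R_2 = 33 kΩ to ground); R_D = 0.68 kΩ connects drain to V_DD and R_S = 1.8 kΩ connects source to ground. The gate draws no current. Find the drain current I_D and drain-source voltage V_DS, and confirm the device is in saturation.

I_D ≈ 1.8 mA, V_DS ≈ 16 V

V_G = V_DD·R_2/(R_1+R_2) = 20×33/101 = 6.53 V.
Assume saturation: I_D = (k_n/2)(V_GS − V_t)² with V_GS = V_G − I_D·R_S = 6.53 − 1.8·I_D.
Substituting gives 1.51·I_D² − 9.6·I_D + 12.3 = 0, with roots I_D = 1.77 or 4.6 mA.
The root I_D = 4.6 mA gives V_GS = -1.75 V ≤ V_t, so take I_D = 1.77 mA.
Then V_GS = 3.35 V and V_DS = V_DD − I_D(R_D+R_S) = 20 − 1.77×2.48 = 15.6 V.
Saturation requires V_DS ≥ V_GS − V_t = 1.95 V; 15.6 ≥ 1.95 ✓.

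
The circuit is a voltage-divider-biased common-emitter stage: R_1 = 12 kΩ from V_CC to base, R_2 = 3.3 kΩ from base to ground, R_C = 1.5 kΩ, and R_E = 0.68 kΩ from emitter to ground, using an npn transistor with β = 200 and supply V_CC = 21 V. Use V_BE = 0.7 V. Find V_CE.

V_CE ≈ 9 V

Thevenize the base divider: V_Th = V_CC·R_2/(R_1+R_2) = 21×3.3/15.3 = 4.53 V, R_Th = R_1‖R_2 = 2.59 kΩ.
Base-emitter loop: V_Th = I_B·R_Th + V_BE + (β+1)I_B·R_E, so I_B = (4.53 − 0.7) / (2.59 + 201×0.68) = 0.0275 mA.
I_C = β·I_B = 200×0.0275 = 5.5 mA, and I_E = (β+1)I_B = 5.53 mA.
V_CE = V_CC − I_C·R_C − I_E·R_E = 21 − 5.5×1.5 − 5.53×0.68 = 8.99 V.
V_CE = 8.99 V > 0.2 V confirms active-region operation.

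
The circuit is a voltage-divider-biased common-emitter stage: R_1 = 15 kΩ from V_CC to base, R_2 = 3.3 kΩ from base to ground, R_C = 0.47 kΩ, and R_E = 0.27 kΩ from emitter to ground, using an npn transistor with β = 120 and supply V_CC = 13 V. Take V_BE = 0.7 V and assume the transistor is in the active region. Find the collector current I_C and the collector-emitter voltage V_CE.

I_C ≈ 5.6 mA, V_CE ≈ 8.9 V

Thevenize the base divider: V_Th = V_CC·R_2/(R_1+R_2) = 13×3.3/18.3 = 2.34 V, R_Th = R_1‖R_2 = 2.7 kΩ.
Base-emitter loop: V_Th = I_B·R_Th + V_BE + (β+1)I_B·R_E, so I_B = (2.34 − 0.7) / (2.7 + 121×0.27) = 0.0465 mA.
I_C = β·I_B = 120×0.0465 = 5.58 mA, and I_E = (β+1)I_B = 5.62 mA.
V_CE = V_CC − I_C·R_C − I_E·R_E = 13 − 5.58×0.47 − 5.62×0.27 = 8.86 V.
V_CE = 8.86 V > 0.2 V confirms active-region operation.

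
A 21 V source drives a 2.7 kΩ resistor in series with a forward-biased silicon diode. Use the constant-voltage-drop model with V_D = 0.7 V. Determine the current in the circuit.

I ≈ 7.5 mA

KVL around the loop: 21 = V_D + I·R = 0.7 + I × 2.7 kΩ.
So I = (21 − 0.7) / 2.7 kΩ = 20.3 / 2.7 = 7.52 mA.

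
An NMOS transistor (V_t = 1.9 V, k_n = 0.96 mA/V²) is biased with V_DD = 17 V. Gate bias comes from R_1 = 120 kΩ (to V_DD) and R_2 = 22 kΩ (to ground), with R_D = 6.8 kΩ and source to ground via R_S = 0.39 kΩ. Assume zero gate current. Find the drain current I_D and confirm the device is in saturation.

I_D ≈ 0.21 mA

V_G = V_DD·R_2/(R_1+R_2) = 17×22/142 = 2.63 V.
Assume saturation: I_D = (k_n/2)(V_GS − V_t)² with V_GS = V_G − I_D·R_S = 2.63 − 0.39·I_D.
Substituting gives 0.073·I_D² − 1.27·I_D + 0.258 = 0, with roots I_D = 0.205 or 17.3 mA.
The root I_D = 17.3 mA gives V_GS = -4.1 V ≤ V_t, so take I_D = 0.205 mA.
Then V_GS = 2.55 V and V_DS = V_DD − I_D(R_D+R_S) = 17 − 0.205×7.19 = 15.5 V.
Saturation requires V_DS ≥ V_GS − V_t = 0.654 V; 15.5 ≥ 0.654 ✓.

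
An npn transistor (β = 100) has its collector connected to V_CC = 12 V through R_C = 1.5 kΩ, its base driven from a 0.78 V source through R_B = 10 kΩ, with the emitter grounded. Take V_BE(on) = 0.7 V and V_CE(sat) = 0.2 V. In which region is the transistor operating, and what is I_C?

active; I_C ≈ 0.8 mA

Assume active. Base-emitter loop: I_B = (V_BB − V_BE)/R_B = (0.78 − 0.7)/10 = 0.008 mA.
I_C = β·I_B = 100×0.008 = 0.8 mA.
V_CE = V_CC − I_C·R_C = 12 − 0.8×1.5 = 10.8 V > V_CE(sat), so the active-region assumption holds.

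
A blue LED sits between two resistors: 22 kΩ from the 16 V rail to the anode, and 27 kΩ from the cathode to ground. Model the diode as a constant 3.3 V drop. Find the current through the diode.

The two resistors are in series with the diode, so KVL gives 16 = I·22 + 3.3 + I·27.
I = (16 − 3.3) / (22 + 27) kΩ = 12.7 / 49 = 0.259 mA.

I ≈ 0.26 mA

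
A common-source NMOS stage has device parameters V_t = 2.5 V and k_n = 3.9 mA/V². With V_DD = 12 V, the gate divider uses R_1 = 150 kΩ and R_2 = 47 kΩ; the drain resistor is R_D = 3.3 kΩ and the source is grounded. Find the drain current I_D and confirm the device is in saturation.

I_D ≈ 0.26 mA

V_G = V_DD·R_2/(R_1+R_2) = 12×47/197 = 2.86 V. With the source grounded, V_GS = V_G = 2.86 V.
Assume saturation: I_D = (k_n/2)(V_GS − V_t)² = (3.9/2)×(2.86 − 2.5)² = 1.95×0.363² = 0.257 mA.
V_DS = V_DD − I_D·R_D = 12 − 0.257×3.3 = 11.2 V.
Saturation requires V_DS ≥ V_GS − V_t = 0.363 V; 11.2 ≥ 0.363 ✓.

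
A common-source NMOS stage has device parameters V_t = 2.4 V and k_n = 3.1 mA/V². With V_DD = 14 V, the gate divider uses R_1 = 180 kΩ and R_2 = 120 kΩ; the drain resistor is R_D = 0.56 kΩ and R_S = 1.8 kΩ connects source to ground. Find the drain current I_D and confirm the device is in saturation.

V_G = V_DD·R_2/(R_1+R_2) = 14×120/300 = 5.6 V.
Assume saturation: I_D = (k_n/2)(V_GS − V_t)² with V_GS = V_G − I_D·R_S = 5.6 − 1.8·I_D.
Substituting gives 5.02·I_D² − 18.9·I_D + 15.9 = 0, with roots I_D = 1.27 or 2.48 mA.
The root I_D = 2.48 mA gives V_GS = 1.13 V ≤ V_t, so take I_D = 1.27 mA.
Then V_GS = 3.31 V and V_DS = V_DD − I_D(R_D+R_S) = 14 − 1.27×2.36 = 11 V.
Saturation requires V_DS ≥ V_GS − V_t = 0.907 V; 11 ≥ 0.907 ✓.

I_D ≈ 1.3 mA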